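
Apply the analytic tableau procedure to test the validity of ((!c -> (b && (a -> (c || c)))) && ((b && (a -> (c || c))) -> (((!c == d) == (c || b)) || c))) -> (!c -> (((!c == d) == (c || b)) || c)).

Valid

Assume the negation and expand:
Initial set: {!(((!c -> (b && (a -> (c || c)))) && ((b && (a -> (c || c))) -> (((!c == d) == (c || b)) || c))) -> (!c -> (((!c == d) == (c || b)) || c)))}.
!(((!c -> (b && (a -> (c || c)))) && ((b && (a -> (c || c))) -> (((!c == d) == (c || b)) || c))) -> (!c -> (((!c == d) == (c || b)) || c))): α-rule — add ((!c -> (b && (a -> (c || c)))) && ((b && (a -> (c || c))) -> (((!c == d) == (c || b)) || c))), !(!c -> (((!c == d) == (c || b)) || c)).
((!c -> (b && (a -> (c || c)))) && ((b && (a -> (c || c))) -> (((!c == d) == (c || b)) || c))): α-rule — add (!c -> (b && (a -> (c || c)))), ((b && (a -> (c || c))) -> (((!c == d) == (c || b)) || c)).
!(!c -> (((!c == d) == (c || b)) || c)): α-rule — add !c, !(((!c == d) == (c || b)) || c).
!(((!c == d) == (c || b)) || c): α-rule — add !((!c == d) == (c || b)), !c.
(!c -> (b && (a -> (c || c)))): β-rule — branch into !!c  //  (b && (a -> (c || c))).
  branch 1 (add !!c):
    × closes — contains both c and !c.
  branch 2 (add (b && (a -> (c || c)))):
    (b && (a -> (c || c))): α-rule — add b, (a -> (c || c)).
    ((b && (a -> (c || c))) -> (((!c == d) == (c || b)) || c)): β-rule — branch into !(b && (a -> (c || c)))  //  (((!c == d) == (c || b)) || c).
      branch 2.1 (add !(b && (a -> (c || c)))):
        !((!c == d) == (c || b)): β-rule — branch into (!c == d), !(c || b)  //  !(!c == d), (c || b).
          branch 2.1.1 (add (!c == d), !(c || b)):
            !(c || b): α-rule — add !c, !b.
            × closes — contains both b and !b.
          branch 2.1.2 (add !(!c == d), (c || b)):
            (a -> (c || c)): β-rule — branch into !a  //  (c || c).
              branch 2.1.2.1 (add !a):
                !(b && (a -> (c || c))): β-rule — branch into !b  //  !(a -> (c || c)).
                  branch 2.1.2.1.1 (add !b):
                    × closes — contains both b and !b.
                  branch 2.1.2.1.2 (add !(a -> (c || c))):
                    !(a -> (c || c)): α-rule — add a, !(c || c).
                    × closes — contains both a and !a.
              branch 2.1.2.2 (add (c || c)):
                !(b && (a -> (c || c))): β-rule — branch into !b  //  !(a -> (c || c)).
                  branch 2.1.2.2.1 (add !b):
                    × closes — contains both b and !b.
                  branch 2.1.2.2.2 (add !(a -> (c || c))):
                    !(a -> (c || c)): α-rule — add a, !(c || c).
                    !(c || c): α-rule — add !c, !c.
                    !(!c == d): β-rule — branch into !c, !d  //  !!c, d.
                      branch 2.1.2.2.2.1 (add !c, !d):
                        (c || b): β-rule — branch into c  //  b.
                          branch 2.1.2.2.2.1.1 (add c):
                            × closes — contains both c and !c.
                          branch 2.1.2.2.2.1.2 (add b):
                            (c || c): β-rule — branch into c  //  c.
                              branch 2.1.2.2.2.1.2.1 (add c):
                                × closes — contains both c and !c.
                              branch 2.1.2.2.2.1.2.2 (add c):
                                × closes — contains both c and !c.
                      branch 2.1.2.2.2.2 (add !!c, d):
                        × closes — contains both c and !c.
      branch 2.2 (add (((!c == d) == (c || b)) || c)):
        !((!c == d) == (c || b)): β-rule — branch into (!c == d), !(c || b)  //  !(!c == d), (c || b).
          branch 2.2.1 (add (!c == d), !(c || b)):
            !(c || b): α-rule — add !c, !b.
            × closes — contains both b and !b.
          branch 2.2.2 (add !(!c == d), (c || b)):
            (a -> (c || c)): β-rule — branch into !a  //  (c || c).
              branch 2.2.2.1 (add !a):
                (((!c == d) == (c || b)) || c): β-rule — branch into ((!c == d) == (c || b))  //  c.
                  branch 2.2.2.1.1 (add ((!c == d) == (c || b))):
                    !(!c == d): β-rule — branch into !c, !d  //  !!c, d.
                      branch 2.2.2.1.1.1 (add !c, !d):
                        (c || b): β-rule — branch into c  //  b.
                          branch 2.2.2.1.1.1.1 (add c):
                            × closes — contains both c and !c.
                          branch 2.2.2.1.1.1.2 (add b):
                            ((!c == d) == (c || b)): β-rule — branch into (!c == d), (c || b)  //  !(!c == d), !(c || b).
                              branch 2.2.2.1.1.1.2.1 (add (!c == d), (c || b)):
                                (!c == d): β-rule — branch into !c, d  //  !!c, !d.
                                  branch 2.2.2.1.1.1.2.1.1 (add !c, d):
                                    × closes — contains both d and !d.
                                  branch 2.2.2.1.1.1.2.1.2 (add !!c, !d):
                                    × closes — contains both c and !c.
                              branch 2.2.2.1.1.1.2.2 (add !(!c == d), !(c || b)):
                                !(c || b): α-rule — add !c, !b.
                                × closes — contains both b and !b.
                      branch 2.2.2.1.1.2 (add !!c, d):
                        × closes — contains both c and !c.
                  branch 2.2.2.1.2 (add c):
                    × closes — contains both c and !c.
              branch 2.2.2.2 (add (c || c)):
                (((!c == d) == (c || b)) || c): β-rule — branch into ((!c == d) == (c || b))  //  c.
                  branch 2.2.2.2.1 (add ((!c == d) == (c || b))):
                    !(!c == d): β-rule — branch into !c, !d  //  !!c, d.
                      branch 2.2.2.2.1.1 (add !c, !d):
                        (c || b): β-rule — branch into c  //  b.
                          branch 2.2.2.2.1.1.1 (add c):
                            × closes — contains both c and !c.
                          branch 2.2.2.2.1.1.2 (add b):
                            (c || c): β-rule — branch into c  //  c.
                              branch 2.2.2.2.1.1.2.1 (add c):
                                × closes — contains both c and !c.
                              branch 2.2.2.2.1.1.2.2 (add c):
                                × closes — contains both c and !c.
                      branch 2.2.2.2.1.2 (add !!c, d):
                        × closes — contains both c and !c.
                  branch 2.2.2.2.2 (add c):
                    × closes — contains both c and !c.
All 21 branches close.
Every branch closed, so the negation is unsatisfiable and the formula is valid.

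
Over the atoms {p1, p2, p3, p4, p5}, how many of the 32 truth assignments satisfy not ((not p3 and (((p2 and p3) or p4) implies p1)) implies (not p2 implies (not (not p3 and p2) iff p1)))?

Initial set: {not ((not p3 and (((p2 and p3) or p4) implies p1)) implies (not p2 implies (not (not p3 and p2) iff p1)))}.
not ((not p3 and (((p2 and p3) or p4) implies p1)) implies (not p2 implies (not (not p3 and p2) iff p1))): α-rule — add (not p3 and (((p2 and p3) or p4) implies p1)), not (not p2 implies (not (not p3 and p2) iff p1)).
(not p3 and (((p2 and p3) or p4) implies p1)): α-rule — add not p3, (((p2 and p3) or p4) implies p1).
not (not p2 implies (not (not p3 and p2) iff p1)): α-rule — add not p2, not (not (not p3 and p2) iff p1).
(((p2 and p3) or p4) implies p1): β-rule — branch into not ((p2 and p3) or p4)  //  p1.
  branch 1 (add not ((p2 and p3) or p4)):
    not ((p2 and p3) or p4): α-rule — add not (p2 and p3), not p4.
    not (not (not p3 and p2) iff p1): β-rule — branch into not (not p3 and p2), not p1  //  not not (not p3 and p2), p1.
      branch 1.1 (add not (not p3 and p2), not p1):
        not (p2 and p3): β-rule — branch into not p2  //  not p3.
          branch 1.1.1 (add not p2):
            not (not p3 and p2): β-rule — branch into not not p3  //  not p2.
              branch 1.1.1.1 (add not not p3):
                × closes — contains both p3 and not p3.
              branch 1.1.1.2 (add not p2):
                ○ open, literals {p1=F, p2=F, p3=F, p4=F}.
          branch 1.1.2 (add not p3):
            not (not p3 and p2): β-rule — branch into not not p3  //  not p2.
              branch 1.1.2.1 (add not not p3):
                × closes — contains both p3 and not p3.
              branch 1.1.2.2 (add not p2):
                ○ open, literals {p1=F, p2=F, p3=F, p4=F}.
      branch 1.2 (add not not (not p3 and p2), p1):
        not not (not p3 and p2): α-rule — add not p3, p2.
        × closes — contains both p2 and not p2.
  branch 2 (add p1):
    not (not (not p3 and p2) iff p1): β-rule — branch into not (not p3 and p2), not p1  //  not not (not p3 and p2), p1.
      branch 2.1 (add not (not p3 and p2), not p1):
        × closes — contains both p1 and not p1.
      branch 2.2 (add not not (not p3 and p2), p1):
        not not (not p3 and p2): α-rule — add not p3, p2.
        × closes — contains both p2 and not p2.
5 branches closed, 2 open.
Each open branch fixes some atoms; the unmentioned ones are free. Counting distinct full assignments: branch {p1=F, p2=F, p3=F, p4=F} (p5) contributes 2 new; branch {p1=F, p2=F, p3=F, p4=F} (p5) contributes 0 new. Total: 2.

2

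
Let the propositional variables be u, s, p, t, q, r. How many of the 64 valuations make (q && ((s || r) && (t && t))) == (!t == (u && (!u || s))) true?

36

Initial set: {((q && ((s || r) && (t && t))) == (!t == (u && (!u || s))))}.
((q && ((s || r) && (t && t))) == (!t == (u && (!u || s)))): β-rule — branch into (q && ((s || r) && (t && t))), (!t == (u && (!u || s)))  //  !(q && ((s || r) && (t && t))), !(!t == (u && (!u || s))).
  branch 1 (add (q && ((s || r) && (t && t))), (!t == (u && (!u || s)))):
    (q && ((s || r) && (t && t))): α-rule — add q, ((s || r) && (t && t)).
    ((s || r) && (t && t)): α-rule — add (s || r), (t && t).
    (t && t): α-rule — add t, t.
    (!t == (u && (!u || s))): β-rule — branch into !t, (u && (!u || s))  //  !!t, !(u && (!u || s)).
      branch 1.1 (add !t, (u && (!u || s))):
        × closes — contains both t and !t.
      branch 1.2 (add !!t, !(u && (!u || s))):
        (s || r): β-rule — branch into s  //  r.
          branch 1.2.1 (add s):
            !(u && (!u || s)): β-rule — branch into !u  //  !(!u || s).
              branch 1.2.1.1 (add !u):
                ○ open, literals {q=T, s=T, t=T, u=F}.
              branch 1.2.1.2 (add !(!u || s)):
                !(!u || s): α-rule — add !!u, !s.
                × closes — contains both s and !s.
          branch 1.2.2 (add r):
            !(u && (!u || s)): β-rule — branch into !u  //  !(!u || s).
              branch 1.2.2.1 (add !u):
                ○ open, literals {q=T, r=T, t=T, u=F}.
              branch 1.2.2.2 (add !(!u || s)):
                !(!u || s): α-rule — add !!u, !s.
                ○ open, literals {q=T, r=T, s=F, t=T, u=T}.
  branch 2 (add !(q && ((s || r) && (t && t))), !(!t == (u && (!u || s)))):
    !(q && ((s || r) && (t && t))): β-rule — branch into !q  //  !((s || r) && (t && t)).
      branch 2.1 (add !q):
        !(!t == (u && (!u || s))): β-rule — branch into !t, !(u && (!u || s))  //  !!t, (u && (!u || s)).
          branch 2.1.1 (add !t, !(u && (!u || s))):
            !(u && (!u || s)): β-rule — branch into !u  //  !(!u || s).
              branch 2.1.1.1 (add !u):
                ○ open, literals {q=F, t=F, u=F}.
              branch 2.1.1.2 (add !(!u || s)):
                !(!u || s): α-rule — add !!u, !s.
                ○ open, literals {q=F, s=F, t=F, u=T}.
          branch 2.1.2 (add !!t, (u && (!u || s))):
            (u && (!u || s)): α-rule — add u, (!u || s).
            (!u || s): β-rule — branch into !u  //  s.
              branch 2.1.2.1 (add !u):
                × closes — contains both u and !u.
              branch 2.1.2.2 (add s):
                ○ open, literals {q=F, s=T, t=T, u=T}.
      branch 2.2 (add !((s || r) && (t && t))):
        !(!t == (u && (!u || s))): β-rule — branch into !t, !(u && (!u || s))  //  !!t, (u && (!u || s)).
          branch 2.2.1 (add !t, !(u && (!u || s))):
            !((s || r) && (t && t)): β-rule — branch into !(s || r)  //  !(t && t).
              branch 2.2.1.1 (add !(s || r)):
                !(s || r): α-rule — add !s, !r.
                !(u && (!u || s)): β-rule — branch into !u  //  !(!u || s).
                  branch 2.2.1.1.1 (add !u):
                    ○ open, literals {r=F, s=F, t=F, u=F}.
                  branch 2.2.1.1.2 (add !(!u || s)):
                    !(!u || s): α-rule — add !!u, !s.
                    ○ open, literals {r=F, s=F, t=F, u=T}.
              branch 2.2.1.2 (add !(t && t)):
                !(u && (!u || s)): β-rule — branch into !u  //  !(!u || s).
                  branch 2.2.1.2.1 (add !u):
                    !(t && t): β-rule — branch into !t  //  !t.
                      branch 2.2.1.2.1.1 (add !t):
                        ○ open, literals {t=F, u=F}.
                      branch 2.2.1.2.1.2 (add !t):
                        ○ open, literals {t=F, u=F}.
                  branch 2.2.1.2.2 (add !(!u || s)):
                    !(!u || s): α-rule — add !!u, !s.
                    !(t && t): β-rule — branch into !t  //  !t.
                      branch 2.2.1.2.2.1 (add !t):
                        ○ open, literals {s=F, t=F, u=T}.
                      branch 2.2.1.2.2.2 (add !t):
                        ○ open, literals {s=F, t=F, u=T}.
          branch 2.2.2 (add !!t, (u && (!u || s))):
            (u && (!u || s)): α-rule — add u, (!u || s).
            !((s || r) && (t && t)): β-rule — branch into !(s || r)  //  !(t && t).
              branch 2.2.2.1 (add !(s || r)):
                !(s || r): α-rule — add !s, !r.
                (!u || s): β-rule — branch into !u  //  s.
                  branch 2.2.2.1.1 (add !u):
                    × closes — contains both u and !u.
                  branch 2.2.2.1.2 (add s):
                    × closes — contains both s and !s.
              branch 2.2.2.2 (add !(t && t)):
                (!u || s): β-rule — branch into !u  //  s.
                  branch 2.2.2.2.1 (add !u):
                    × closes — contains both u and !u.
                  branch 2.2.2.2.2 (add s):
                    !(t && t): β-rule — branch into !t  //  !t.
                      branch 2.2.2.2.2.1 (add !t):
                        × closes — contains both t and !t.
                      branch 2.2.2.2.2.2 (add !t):
                        × closes — contains both t and !t.
8 branches closed, 12 open.
Each open branch fixes some atoms; the unmentioned ones are free. Counting distinct full assignments: branch {q=T, s=T, t=T, u=F} (p, r) contributes 4 new; branch {q=T, r=T, t=T, u=F} (s, p) contributes 2 new; branch {q=T, r=T, s=F, t=T, u=T} (p) contributes 2 new; branch {q=F, t=F, u=F} (s, p, r) contributes 8 new; branch {q=F, s=F, t=F, u=T} (p, r) contributes 4 new; branch {q=F, s=T, t=T, u=T} (p, r) contributes 4 new; branch {r=F, s=F, t=F, u=F} (p, q) contributes 2 new; branch {r=F, s=F, t=F, u=T} (p, q) contributes 2 new; branch {t=F, u=F} (s, p, q, r) contributes 6 new; branch {t=F, u=F} (s, p, q, r) contributes 0 new; branch {s=F, t=F, u=T} (p, q, r) contributes 2 new; branch {s=F, t=F, u=T} (p, q, r) contributes 0 new. Total: 36.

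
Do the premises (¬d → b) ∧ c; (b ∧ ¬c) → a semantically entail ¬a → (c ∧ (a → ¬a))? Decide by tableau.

Yes

Initial set: {((¬d → b) ∧ c); ((b ∧ ¬c) → a); ¬(¬a → (c ∧ (a → ¬a)))}.
((¬d → b) ∧ c): α-rule — add (¬d → b), c.
¬(¬a → (c ∧ (a → ¬a))): α-rule — add ¬a, ¬(c ∧ (a → ¬a)).
((b ∧ ¬c) → a): β-rule — branch into ¬(b ∧ ¬c)  //  a.
  branch 1 (add ¬(b ∧ ¬c)):
    (¬d → b): β-rule — branch into ¬¬d  //  b.
      branch 1.1 (add ¬¬d):
        ¬(c ∧ (a → ¬a)): β-rule — branch into ¬c  //  ¬(a → ¬a).
          branch 1.1.1 (add ¬c):
            × closes — contains both c and ¬c.
          branch 1.1.2 (add ¬(a → ¬a)):
            ¬(a → ¬a): α-rule — add a, ¬¬a.
            × closes — contains both a and ¬a.
      branch 1.2 (add b):
        ¬(c ∧ (a → ¬a)): β-rule — branch into ¬c  //  ¬(a → ¬a).
          branch 1.2.1 (add ¬c):
            × closes — contains both c and ¬c.
          branch 1.2.2 (add ¬(a → ¬a)):
            ¬(a → ¬a): α-rule — add a, ¬¬a.
            × closes — contains both a and ¬a.
  branch 2 (add a):
    × closes — contains both a and ¬a.
All 5 branches close.
Every branch closed, so the premises entail the conclusion.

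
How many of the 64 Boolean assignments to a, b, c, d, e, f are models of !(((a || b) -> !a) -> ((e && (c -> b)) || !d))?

10

Initial set: {!(((a || b) -> !a) -> ((e && (c -> b)) || !d))}.
!(((a || b) -> !a) -> ((e && (c -> b)) || !d)): α-rule — add ((a || b) -> !a), !((e && (c -> b)) || !d).
!((e && (c -> b)) || !d): α-rule — add !(e && (c -> b)), !!d.
((a || b) -> !a): β-rule — branch into !(a || b)  //  !a.
  branch 1 (add !(a || b)):
    !(a || b): α-rule — add !a, !b.
    !(e && (c -> b)): β-rule — branch into !e  //  !(c -> b).
      branch 1.1 (add !e):
        ○ open, literals {a=false, b=false, d=true, e=false}.
      branch 1.2 (add !(c -> b)):
        !(c -> b): α-rule — add c, !b.
        ○ open, literals {a=false, b=false, c=true, d=true}.
  branch 2 (add !a):
    !(e && (c -> b)): β-rule — branch into !e  //  !(c -> b).
      branch 2.1 (add !e):
        ○ open, literals {a=false, d=true, e=false}.
      branch 2.2 (add !(c -> b)):
        !(c -> b): α-rule — add c, !b.
        ○ open, literals {a=false, b=false, c=true, d=true}.
0 branches closed, 4 open.
Each open branch fixes some atoms; the unmentioned ones are free. Counting distinct full assignments: branch {a=false, b=false, d=true, e=false} (c, f) contributes 4 new; branch {a=false, b=false, c=true, d=true} (e, f) contributes 2 new; branch {a=false, d=true, e=false} (b, c, f) contributes 4 new; branch {a=false, b=false, c=true, d=true} (e, f) contributes 0 new. Total: 10.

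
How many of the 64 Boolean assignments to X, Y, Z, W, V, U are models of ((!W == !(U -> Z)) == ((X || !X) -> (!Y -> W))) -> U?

40

Initial set: {T (((!W == !(U -> Z)) == ((X || !X) -> (!Y -> W))) -> U)}.
T (((!W == !(U -> Z)) == ((X || !X) -> (!Y -> W))) -> U): β-rule — branch into F ((!W == !(U -> Z)) == ((X || !X) -> (!Y -> W)))  //  T U.
  branch 1 (add F ((!W == !(U -> Z)) == ((X || !X) -> (!Y -> W)))):
    F ((!W == !(U -> Z)) == ((X || !X) -> (!Y -> W))): β-rule — branch into T (!W == !(U -> Z)), F ((X || !X) -> (!Y -> W))  //  F (!W == !(U -> Z)), T ((X || !X) -> (!Y -> W)).
      branch 1.1 (add T (!W == !(U -> Z)), F ((X || !X) -> (!Y -> W))):
        F ((X || !X) -> (!Y -> W)): α-rule — add T (X || !X), F (!Y -> W).
        F (!Y -> W): α-rule — add T !Y, F W.
        T (!W == !(U -> Z)): β-rule — branch into T !W, T !(U -> Z)  //  F !W, F !(U -> Z).
          branch 1.1.1 (add T !W, T !(U -> Z)):
            T !(U -> Z): α-rule — add T U, F Z.
            T (X || !X): β-rule — branch into T X  //  T !X.
              branch 1.1.1.1 (add T X):
                ○ open, literals {U=1, W=0, X=1, Y=0, Z=0}.
              branch 1.1.1.2 (add T !X):
                ○ open, literals {U=1, W=0, X=0, Y=0, Z=0}.
          branch 1.1.2 (add F !W, F !(U -> Z)):
            × closes — contains both W and !W.
      branch 1.2 (add F (!W == !(U -> Z)), T ((X || !X) -> (!Y -> W))):
        F (!W == !(U -> Z)): β-rule — branch into T !W, F !(U -> Z)  //  F !W, T !(U -> Z).
          branch 1.2.1 (add T !W, F !(U -> Z)):
            T ((X || !X) -> (!Y -> W)): β-rule — branch into F (X || !X)  //  T (!Y -> W).
              branch 1.2.1.1 (add F (X || !X)):
                F (X || !X): α-rule — add F X, F !X.
                × closes — contains both X and !X.
              branch 1.2.1.2 (add T (!Y -> W)):
                F !(U -> Z): β-rule — branch into F U  //  T Z.
                  branch 1.2.1.2.1 (add F U):
                    T (!Y -> W): β-rule — branch into F !Y  //  T W.
                      branch 1.2.1.2.1.1 (add F !Y):
                        ○ open, literals {U=0, W=0, Y=1}.
                      branch 1.2.1.2.1.2 (add T W):
                        × closes — contains both W and !W.
                  branch 1.2.1.2.2 (add T Z):
                    T (!Y -> W): β-rule — branch into F !Y  //  T W.
                      branch 1.2.1.2.2.1 (add F !Y):
                        ○ open, literals {W=0, Y=1, Z=1}.
                      branch 1.2.1.2.2.2 (add T W):
                        × closes — contains both W and !W.
          branch 1.2.2 (add F !W, T !(U -> Z)):
            T !(U -> Z): α-rule — add T U, F Z.
            T ((X || !X) -> (!Y -> W)): β-rule — branch into F (X || !X)  //  T (!Y -> W).
              branch 1.2.2.1 (add F (X || !X)):
                F (X || !X): α-rule — add F X, F !X.
                × closes — contains both X and !X.
              branch 1.2.2.2 (add T (!Y -> W)):
                T (!Y -> W): β-rule — branch into F !Y  //  T W.
                  branch 1.2.2.2.1 (add F !Y):
                    ○ open, literals {U=1, W=1, Y=1, Z=0}.
                  branch 1.2.2.2.2 (add T W):
                    ○ open, literals {U=1, W=1, Z=0}.
  branch 2 (add T U):
    ○ open, literals {U=1}.
5 branches closed, 7 open.
Each open branch fixes some atoms; the unmentioned ones are free. Counting distinct full assignments: branch {U=1, W=0, X=1, Y=0, Z=0} (V) contributes 2 new; branch {U=1, W=0, X=0, Y=0, Z=0} (V) contributes 2 new; branch {U=0, W=0, Y=1} (X, Z, V) contributes 8 new; branch {W=0, Y=1, Z=1} (X, V, U) contributes 4 new; branch {U=1, W=1, Y=1, Z=0} (X, V) contributes 4 new; branch {U=1, W=1, Z=0} (X, Y, V) contributes 4 new; branch {U=1} (X, Y, Z, W, V) contributes 16 new. Total: 40.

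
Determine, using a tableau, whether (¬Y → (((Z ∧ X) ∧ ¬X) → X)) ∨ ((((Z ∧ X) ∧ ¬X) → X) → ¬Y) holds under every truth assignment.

Assume the negation and expand:
Initial set: {¬((¬Y → (((Z ∧ X) ∧ ¬X) → X)) ∨ ((((Z ∧ X) ∧ ¬X) → X) → ¬Y))}.
¬((¬Y → (((Z ∧ X) ∧ ¬X) → X)) ∨ ((((Z ∧ X) ∧ ¬X) → X) → ¬Y)): α-rule — add ¬(¬Y → (((Z ∧ X) ∧ ¬X) → X)), ¬((((Z ∧ X) ∧ ¬X) → X) → ¬Y).
¬(¬Y → (((Z ∧ X) ∧ ¬X) → X)): α-rule — add ¬Y, ¬(((Z ∧ X) ∧ ¬X) → X).
¬((((Z ∧ X) ∧ ¬X) → X) → ¬Y): α-rule — add (((Z ∧ X) ∧ ¬X) → X), ¬¬Y.
× closes — contains both Y and ¬Y.
All 1 branch closes.
Every branch closed, so the negation is unsatisfiable and the formula is valid.

Valid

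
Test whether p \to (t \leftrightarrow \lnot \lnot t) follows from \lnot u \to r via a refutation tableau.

Yes

Initial set: {(\lnot u \to r); \lnot (p \to (t \leftrightarrow \lnot \lnot t))}.
\lnot (p \to (t \leftrightarrow \lnot \lnot t)): α-rule — add p, \lnot (t \leftrightarrow \lnot \lnot t).
(\lnot u \to r): β-rule — branch into \lnot \lnot u  //  r.
  branch 1 (add \lnot \lnot u):
    \lnot (t \leftrightarrow \lnot \lnot t): β-rule — branch into t, \lnot \lnot \lnot t  //  \lnot t, \lnot \lnot t.
      branch 1.1 (add t, \lnot \lnot \lnot t):
        \lnot \lnot \lnot t: drop double negation, giving \lnot t.
        × closes — contains both t and \lnot t.
      branch 1.2 (add \lnot t, \lnot \lnot t):
        \lnot \lnot t: drop double negation, giving t.
        × closes — contains both t and \lnot t.
  branch 2 (add r):
    \lnot (t \leftrightarrow \lnot \lnot t): β-rule — branch into t, \lnot \lnot \lnot t  //  \lnot t, \lnot \lnot t.
      branch 2.1 (add t, \lnot \lnot \lnot t):
        \lnot \lnot \lnot t: drop double negation, giving \lnot t.
        × closes — contains both t and \lnot t.
      branch 2.2 (add \lnot t, \lnot \lnot t):
        \lnot \lnot t: drop double negation, giving t.
        × closes — contains both t and \lnot t.
All 4 branches close.
Every branch closed, so the premises entail the conclusion.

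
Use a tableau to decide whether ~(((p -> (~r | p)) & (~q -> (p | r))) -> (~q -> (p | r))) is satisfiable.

Unsatisfiable

Initial set: {~(((p -> (~r | p)) & (~q -> (p | r))) -> (~q -> (p | r)))}.
~(((p -> (~r | p)) & (~q -> (p | r))) -> (~q -> (p | r))): α-rule — add ((p -> (~r | p)) & (~q -> (p | r))), ~(~q -> (p | r)).
((p -> (~r | p)) & (~q -> (p | r))): α-rule — add (p -> (~r | p)), (~q -> (p | r)).
~(~q -> (p | r)): α-rule — add ~q, ~(p | r).
~(p | r): α-rule — add ~p, ~r.
(p -> (~r | p)): β-rule — branch into ~p  //  (~r | p).
  branch 1 (add ~p):
    (~q -> (p | r)): β-rule — branch into ~~q  //  (p | r).
      branch 1.1 (add ~~q):
        × closes — contains both q and ~q.
      branch 1.2 (add (p | r)):
        (p | r): β-rule — branch into p  //  r.
          branch 1.2.1 (add p):
            × closes — contains both p and ~p.
          branch 1.2.2 (add r):
            × closes — contains both r and ~r.
  branch 2 (add (~r | p)):
    (~q -> (p | r)): β-rule — branch into ~~q  //  (p | r).
      branch 2.1 (add ~~q):
        × closes — contains both q and ~q.
      branch 2.2 (add (p | r)):
        (~r | p): β-rule — branch into ~r  //  p.
          branch 2.2.1 (add ~r):
            (p | r): β-rule — branch into p  //  r.
              branch 2.2.1.1 (add p):
                × closes — contains both p and ~p.
              branch 2.2.1.2 (add r):
                × closes — contains both r and ~r.
          branch 2.2.2 (add p):
            × closes — contains both p and ~p.
All 7 branches close.
Every branch closed; the formula is unsatisfiable.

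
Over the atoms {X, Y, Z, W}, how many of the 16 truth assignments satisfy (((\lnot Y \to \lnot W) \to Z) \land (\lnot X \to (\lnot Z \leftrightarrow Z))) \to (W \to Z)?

15

Initial set: {((((\lnot Y \to \lnot W) \to Z) \land (\lnot X \to (\lnot Z \leftrightarrow Z))) \to (W \to Z))}.
((((\lnot Y \to \lnot W) \to Z) \land (\lnot X \to (\lnot Z \leftrightarrow Z))) \to (W \to Z)): β-rule — branch into \lnot (((\lnot Y \to \lnot W) \to Z) \land (\lnot X \to (\lnot Z \leftrightarrow Z)))  //  (W \to Z).
  branch 1 (add \lnot (((\lnot Y \to \lnot W) \to Z) \land (\lnot X \to (\lnot Z \leftrightarrow Z)))):
    \lnot (((\lnot Y \to \lnot W) \to Z) \land (\lnot X \to (\lnot Z \leftrightarrow Z))): β-rule — branch into \lnot ((\lnot Y \to \lnot W) \to Z)  //  \lnot (\lnot X \to (\lnot Z \leftrightarrow Z)).
      branch 1.1 (add \lnot ((\lnot Y \to \lnot W) \to Z)):
        \lnot ((\lnot Y \to \lnot W) \to Z): α-rule — add (\lnot Y \to \lnot W), \lnot Z.
        (\lnot Y \to \lnot W): β-rule — branch into \lnot \lnot Y  //  \lnot W.
          branch 1.1.1 (add \lnot \lnot Y):
            ○ open, literals {Y=T, Z=F}.
          branch 1.1.2 (add \lnot W):
            ○ open, literals {W=F, Z=F}.
      branch 1.2 (add \lnot (\lnot X \to (\lnot Z \leftrightarrow Z))):
        \lnot (\lnot X \to (\lnot Z \leftrightarrow Z)): α-rule — add \lnot X, \lnot (\lnot Z \leftrightarrow Z).
        \lnot (\lnot Z \leftrightarrow Z): β-rule — branch into \lnot Z, \lnot Z  //  \lnot \lnot Z, Z.
          branch 1.2.1 (add \lnot Z, \lnot Z):
            ○ open, literals {X=F, Z=F}.
          branch 1.2.2 (add \lnot \lnot Z, Z):
            ○ open, literals {X=F, Z=T}.
  branch 2 (add (W \to Z)):
    (W \to Z): β-rule — branch into \lnot W  //  Z.
      branch 2.1 (add \lnot W):
        ○ open, literals {W=F}.
      branch 2.2 (add Z):
        ○ open, literals {Z=T}.
0 branches closed, 6 open.
Each open branch fixes some atoms; the unmentioned ones are free. Counting distinct full assignments: branch {Y=T, Z=F} (X, W) contributes 4 new; branch {W=F, Z=F} (X, Y) contributes 2 new; branch {X=F, Z=F} (Y, W) contributes 1 new; branch {X=F, Z=T} (Y, W) contributes 4 new; branch {W=F} (X, Y, Z) contributes 2 new; branch {Z=T} (X, Y, W) contributes 2 new. Total: 15.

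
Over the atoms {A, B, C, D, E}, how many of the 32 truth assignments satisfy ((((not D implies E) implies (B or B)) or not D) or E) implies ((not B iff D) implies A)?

26

Initial set: {T (((((not D implies E) implies (B or B)) or not D) or E) implies ((not B iff D) implies A))}.
T (((((not D implies E) implies (B or B)) or not D) or E) implies ((not B iff D) implies A)): β-rule — branch into F ((((not D implies E) implies (B or B)) or not D) or E)  //  T ((not B iff D) implies A).
  branch 1 (add F ((((not D implies E) implies (B or B)) or not D) or E)):
    F ((((not D implies E) implies (B or B)) or not D) or E): α-rule — add F (((not D implies E) implies (B or B)) or not D), F E.
    F (((not D implies E) implies (B or B)) or not D): α-rule — add F ((not D implies E) implies (B or B)), F not D.
    F ((not D implies E) implies (B or B)): α-rule — add T (not D implies E), F (B or B).
    F (B or B): α-rule — add F B, F B.
    T (not D implies E): β-rule — branch into F not D  //  T E.
      branch 1.1 (add F not D):
        ○ open, literals {B=false, D=true, E=false}.
      branch 1.2 (add T E):
        × closes — contains both E and not E.
  branch 2 (add T ((not B iff D) implies A)):
    T ((not B iff D) implies A): β-rule — branch into F (not B iff D)  //  T A.
      branch 2.1 (add F (not B iff D)):
        F (not B iff D): β-rule — branch into T not B, F D  //  F not B, T D.
          branch 2.1.1 (add T not B, F D):
            ○ open, literals {B=false, D=false}.
          branch 2.1.2 (add F not B, T D):
            ○ open, literals {B=true, D=true}.
      branch 2.2 (add T A):
        ○ open, literals {A=true}.
1 branch closed, 4 open.
Each open branch fixes some atoms; the unmentioned ones are free. Counting distinct full assignments: branch {B=false, D=true, E=false} (A, C) contributes 4 new; branch {B=false, D=false} (A, C, E) contributes 8 new; branch {B=true, D=true} (A, C, E) contributes 8 new; branch {A=true} (B, C, D, E) contributes 6 new. Total: 26.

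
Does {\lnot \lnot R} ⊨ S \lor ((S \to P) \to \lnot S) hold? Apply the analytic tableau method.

Initial set: {\lnot \lnot R; \lnot (S \lor ((S \to P) \to \lnot S))}.
\lnot \lnot R: drop double negation, giving R.
\lnot (S \lor ((S \to P) \to \lnot S)): α-rule — add \lnot S, \lnot ((S \to P) \to \lnot S).
\lnot ((S \to P) \to \lnot S): α-rule — add (S \to P), \lnot \lnot S.
× closes — contains both S and \lnot S.
All 1 branch closes.
Every branch closed, so the premises entail the conclusion.

Yes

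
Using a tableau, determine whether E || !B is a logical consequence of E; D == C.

Initial set: {T E; T (D == C); F (E || !B)}.
F (E || !B): α-rule — add F E, F !B.
× closes — contains both E and !E.
All 1 branch closes.
Every branch closed, so the premises entail the conclusion.

Yes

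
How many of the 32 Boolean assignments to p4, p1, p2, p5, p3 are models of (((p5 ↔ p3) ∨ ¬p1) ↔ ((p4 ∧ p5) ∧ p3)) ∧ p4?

Initial set: {((((p5 ↔ p3) ∨ ¬p1) ↔ ((p4 ∧ p5) ∧ p3)) ∧ p4)}.
((((p5 ↔ p3) ∨ ¬p1) ↔ ((p4 ∧ p5) ∧ p3)) ∧ p4): α-rule — add (((p5 ↔ p3) ∨ ¬p1) ↔ ((p4 ∧ p5) ∧ p3)), p4.
(((p5 ↔ p3) ∨ ¬p1) ↔ ((p4 ∧ p5) ∧ p3)): β-rule — branch into ((p5 ↔ p3) ∨ ¬p1), ((p4 ∧ p5) ∧ p3)  //  ¬((p5 ↔ p3) ∨ ¬p1), ¬((p4 ∧ p5) ∧ p3).
  branch 1 (add ((p5 ↔ p3) ∨ ¬p1), ((p4 ∧ p5) ∧ p3)):
    ((p4 ∧ p5) ∧ p3): α-rule — add (p4 ∧ p5), p3.
    (p4 ∧ p5): α-rule — add p4, p5.
    ((p5 ↔ p3) ∨ ¬p1): β-rule — branch into (p5 ↔ p3)  //  ¬p1.
      branch 1.1 (add (p5 ↔ p3)):
        (p5 ↔ p3): β-rule — branch into p5, p3  //  ¬p5, ¬p3.
          branch 1.1.1 (add p5, p3):
            ○ open, literals {p3=1, p4=1, p5=1}.
          branch 1.1.2 (add ¬p5, ¬p3):
            × closes — contains both p5 and ¬p5.
      branch 1.2 (add ¬p1):
        ○ open, literals {p1=0, p3=1, p4=1, p5=1}.
  branch 2 (add ¬((p5 ↔ p3) ∨ ¬p1), ¬((p4 ∧ p5) ∧ p3)):
    ¬((p5 ↔ p3) ∨ ¬p1): α-rule — add ¬(p5 ↔ p3), ¬¬p1.
    ¬((p4 ∧ p5) ∧ p3): β-rule — branch into ¬(p4 ∧ p5)  //  ¬p3.
      branch 2.1 (add ¬(p4 ∧ p5)):
        ¬(p5 ↔ p3): β-rule — branch into p5, ¬p3  //  ¬p5, p3.
          branch 2.1.1 (add p5, ¬p3):
            ¬(p4 ∧ p5): β-rule — branch into ¬p4  //  ¬p5.
              branch 2.1.1.1 (add ¬p4):
                × closes — contains both p4 and ¬p4.
              branch 2.1.1.2 (add ¬p5):
                × closes — contains both p5 and ¬p5.
          branch 2.1.2 (add ¬p5, p3):
            ¬(p4 ∧ p5): β-rule — branch into ¬p4  //  ¬p5.
              branch 2.1.2.1 (add ¬p4):
                × closes — contains both p4 and ¬p4.
              branch 2.1.2.2 (add ¬p5):
                ○ open, literals {p1=1, p3=1, p4=1, p5=0}.
      branch 2.2 (add ¬p3):
        ¬(p5 ↔ p3): β-rule — branch into p5, ¬p3  //  ¬p5, p3.
          branch 2.2.1 (add p5, ¬p3):
            ○ open, literals {p1=1, p3=0, p4=1, p5=1}.
          branch 2.2.2 (add ¬p5, p3):
            × closes — contains both p3 and ¬p3.
5 branches closed, 4 open.
Each open branch fixes some atoms; the unmentioned ones are free. Counting distinct full assignments: branch {p3=1, p4=1, p5=1} (p1, p2) contributes 4 new; branch {p1=0, p3=1, p4=1, p5=1} (p2) contributes 0 new; branch {p1=1, p3=1, p4=1, p5=0} (p2) contributes 2 new; branch {p1=1, p3=0, p4=1, p5=1} (p2) contributes 2 new. Total: 8.

8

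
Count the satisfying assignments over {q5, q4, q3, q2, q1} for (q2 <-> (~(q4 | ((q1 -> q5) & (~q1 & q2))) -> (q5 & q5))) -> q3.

Initial set: {T ((q2 <-> (~(q4 | ((q1 -> q5) & (~q1 & q2))) -> (q5 & q5))) -> q3)}.
T ((q2 <-> (~(q4 | ((q1 -> q5) & (~q1 & q2))) -> (q5 & q5))) -> q3): β-rule — branch into F (q2 <-> (~(q4 | ((q1 -> q5) & (~q1 & q2))) -> (q5 & q5)))  //  T q3.
  branch 1 (add F (q2 <-> (~(q4 | ((q1 -> q5) & (~q1 & q2))) -> (q5 & q5)))):
    F (q2 <-> (~(q4 | ((q1 -> q5) & (~q1 & q2))) -> (q5 & q5))): β-rule — branch into T q2, F (~(q4 | ((q1 -> q5) & (~q1 & q2))) -> (q5 & q5))  //  F q2, T (~(q4 | ((q1 -> q5) & (~q1 & q2))) -> (q5 & q5)).
      branch 1.1 (add T q2, F (~(q4 | ((q1 -> q5) & (~q1 & q2))) -> (q5 & q5))):
        F (~(q4 | ((q1 -> q5) & (~q1 & q2))) -> (q5 & q5)): α-rule — add T ~(q4 | ((q1 -> q5) & (~q1 & q2))), F (q5 & q5).
        T ~(q4 | ((q1 -> q5) & (~q1 & q2))): α-rule — add F q4, F ((q1 -> q5) & (~q1 & q2)).
        F (q5 & q5): β-rule — branch into F q5  //  F q5.
          branch 1.1.1 (add F q5):
            F ((q1 -> q5) & (~q1 & q2)): β-rule — branch into F (q1 -> q5)  //  F (~q1 & q2).
              branch 1.1.1.1 (add F (q1 -> q5)):
                F (q1 -> q5): α-rule — add T q1, F q5.
                ○ open, literals {q1=true, q2=true, q4=false, q5=false}.
              branch 1.1.1.2 (add F (~q1 & q2)):
                F (~q1 & q2): β-rule — branch into F ~q1  //  F q2.
                  branch 1.1.1.2.1 (add F ~q1):
                    ○ open, literals {q1=true, q2=true, q4=false, q5=false}.
                  branch 1.1.1.2.2 (add F q2):
                    × closes — contains both q2 and ~q2.
          branch 1.1.2 (add F q5):
            F ((q1 -> q5) & (~q1 & q2)): β-rule — branch into F (q1 -> q5)  //  F (~q1 & q2).
              branch 1.1.2.1 (add F (q1 -> q5)):
                F (q1 -> q5): α-rule — add T q1, F q5.
                ○ open, literals {q1=true, q2=true, q4=false, q5=false}.
              branch 1.1.2.2 (add F (~q1 & q2)):
                F (~q1 & q2): β-rule — branch into F ~q1  //  F q2.
                  branch 1.1.2.2.1 (add F ~q1):
                    ○ open, literals {q1=true, q2=true, q4=false, q5=false}.
                  branch 1.1.2.2.2 (add F q2):
                    × closes — contains both q2 and ~q2.
      branch 1.2 (add F q2, T (~(q4 | ((q1 -> q5) & (~q1 & q2))) -> (q5 & q5))):
        T (~(q4 | ((q1 -> q5) & (~q1 & q2))) -> (q5 & q5)): β-rule — branch into F ~(q4 | ((q1 -> q5) & (~q1 & q2)))  //  T (q5 & q5).
          branch 1.2.1 (add F ~(q4 | ((q1 -> q5) & (~q1 & q2)))):
            F ~(q4 | ((q1 -> q5) & (~q1 & q2))): β-rule — branch into T q4  //  T ((q1 -> q5) & (~q1 & q2)).
              branch 1.2.1.1 (add T q4):
                ○ open, literals {q2=false, q4=true}.
              branch 1.2.1.2 (add T ((q1 -> q5) & (~q1 & q2))):
                T ((q1 -> q5) & (~q1 & q2)): α-rule — add T (q1 -> q5), T (~q1 & q2).
                T (~q1 & q2): α-rule — add T ~q1, T q2.
                × closes — contains both q2 and ~q2.
          branch 1.2.2 (add T (q5 & q5)):
            T (q5 & q5): α-rule — add T q5, T q5.
            ○ open, literals {q2=false, q5=true}.
  branch 2 (add T q3):
    ○ open, literals {q3=true}.
3 branches closed, 7 open.
Each open branch fixes some atoms; the unmentioned ones are free. Counting distinct full assignments: branch {q1=true, q2=true, q4=false, q5=false} (q3) contributes 2 new; branch {q1=true, q2=true, q4=false, q5=false} (q3) contributes 0 new; branch {q1=true, q2=true, q4=false, q5=false} (q3) contributes 0 new; branch {q1=true, q2=true, q4=false, q5=false} (q3) contributes 0 new; branch {q2=false, q4=true} (q5, q3, q1) contributes 8 new; branch {q2=false, q5=true} (q4, q3, q1) contributes 4 new; branch {q3=true} (q5, q4, q2, q1) contributes 9 new. Total: 23.

23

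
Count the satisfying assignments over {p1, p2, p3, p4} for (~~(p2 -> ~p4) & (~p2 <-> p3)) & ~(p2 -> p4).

Initial set: {((~~(p2 -> ~p4) & (~p2 <-> p3)) & ~(p2 -> p4))}.
((~~(p2 -> ~p4) & (~p2 <-> p3)) & ~(p2 -> p4)): α-rule — add (~~(p2 -> ~p4) & (~p2 <-> p3)), ~(p2 -> p4).
(~~(p2 -> ~p4) & (~p2 <-> p3)): α-rule — add ~~(p2 -> ~p4), (~p2 <-> p3).
~(p2 -> p4): α-rule — add p2, ~p4.
~~(p2 -> ~p4): drop double negation, giving (p2 -> ~p4).
(~p2 <-> p3): β-rule — branch into ~p2, p3  //  ~~p2, ~p3.
  branch 1 (add ~p2, p3):
    × closes — contains both p2 and ~p2.
  branch 2 (add ~~p2, ~p3):
    (p2 -> ~p4): β-rule — branch into ~p2  //  ~p4.
      branch 2.1 (add ~p2):
        × closes — contains both p2 and ~p2.
      branch 2.2 (add ~p4):
        ○ open, literals {p2=1, p3=0, p4=0}.
2 branches closed, 1 open.
Each open branch fixes some atoms; the unmentioned ones are free. Counting distinct full assignments: branch {p2=1, p3=0, p4=0} (p1) contributes 2 new. Total: 2.

2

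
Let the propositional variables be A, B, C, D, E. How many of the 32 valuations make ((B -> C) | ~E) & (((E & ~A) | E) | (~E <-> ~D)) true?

20

Initial set: {(((B -> C) | ~E) & (((E & ~A) | E) | (~E <-> ~D)))}.
(((B -> C) | ~E) & (((E & ~A) | E) | (~E <-> ~D))): α-rule — add ((B -> C) | ~E), (((E & ~A) | E) | (~E <-> ~D)).
((B -> C) | ~E): β-rule — branch into (B -> C)  //  ~E.
  branch 1 (add (B -> C)):
    (((E & ~A) | E) | (~E <-> ~D)): β-rule — branch into ((E & ~A) | E)  //  (~E <-> ~D).
      branch 1.1 (add ((E & ~A) | E)):
        (B -> C): β-rule — branch into ~B  //  C.
          branch 1.1.1 (add ~B):
            ((E & ~A) | E): β-rule — branch into (E & ~A)  //  E.
              branch 1.1.1.1 (add (E & ~A)):
                (E & ~A): α-rule — add E, ~A.
                ○ open, literals {A=0, B=0, E=1}.
              branch 1.1.1.2 (add E):
                ○ open, literals {B=0, E=1}.
          branch 1.1.2 (add C):
            ((E & ~A) | E): β-rule — branch into (E & ~A)  //  E.
              branch 1.1.2.1 (add (E & ~A)):
                (E & ~A): α-rule — add E, ~A.
                ○ open, literals {A=0, C=1, E=1}.
              branch 1.1.2.2 (add E):
                ○ open, literals {C=1, E=1}.
      branch 1.2 (add (~E <-> ~D)):
        (B -> C): β-rule — branch into ~B  //  C.
          branch 1.2.1 (add ~B):
            (~E <-> ~D): β-rule — branch into ~E, ~D  //  ~~E, ~~D.
              branch 1.2.1.1 (add ~E, ~D):
                ○ open, literals {B=0, D=0, E=0}.
              branch 1.2.1.2 (add ~~E, ~~D):
                ○ open, literals {B=0, D=1, E=1}.
          branch 1.2.2 (add C):
            (~E <-> ~D): β-rule — branch into ~E, ~D  //  ~~E, ~~D.
              branch 1.2.2.1 (add ~E, ~D):
                ○ open, literals {C=1, D=0, E=0}.
              branch 1.2.2.2 (add ~~E, ~~D):
                ○ open, literals {C=1, D=1, E=1}.
  branch 2 (add ~E):
    (((E & ~A) | E) | (~E <-> ~D)): β-rule — branch into ((E & ~A) | E)  //  (~E <-> ~D).
      branch 2.1 (add ((E & ~A) | E)):
        ((E & ~A) | E): β-rule — branch into (E & ~A)  //  E.
          branch 2.1.1 (add (E & ~A)):
            (E & ~A): α-rule — add E, ~A.
            × closes — contains both E and ~E.
          branch 2.1.2 (add E):
            × closes — contains both E and ~E.
      branch 2.2 (add (~E <-> ~D)):
        (~E <-> ~D): β-rule — branch into ~E, ~D  //  ~~E, ~~D.
          branch 2.2.1 (add ~E, ~D):
            ○ open, literals {D=0, E=0}.
          branch 2.2.2 (add ~~E, ~~D):
            × closes — contains both E and ~E.
3 branches closed, 9 open.
Each open branch fixes some atoms; the unmentioned ones are free. Counting distinct full assignments: branch {A=0, B=0, E=1} (C, D) contributes 4 new; branch {B=0, E=1} (A, C, D) contributes 4 new; branch {A=0, C=1, E=1} (B, D) contributes 2 new; branch {C=1, E=1} (A, B, D) contributes 2 new; branch {B=0, D=0, E=0} (A, C) contributes 4 new; branch {B=0, D=1, E=1} (A, C) contributes 0 new; branch {C=1, D=0, E=0} (A, B) contributes 2 new; branch {C=1, D=1, E=1} (A, B) contributes 0 new; branch {D=0, E=0} (A, B, C) contributes 2 new. Total: 20.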